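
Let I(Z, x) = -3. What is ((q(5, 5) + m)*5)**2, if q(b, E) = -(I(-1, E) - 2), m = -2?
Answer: 225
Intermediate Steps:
q(b, E) = 5 (q(b, E) = -(-3 - 2) = -1*(-5) = 5)
((q(5, 5) + m)*5)**2 = ((5 - 2)*5)**2 = (3*5)**2 = 15**2 = 225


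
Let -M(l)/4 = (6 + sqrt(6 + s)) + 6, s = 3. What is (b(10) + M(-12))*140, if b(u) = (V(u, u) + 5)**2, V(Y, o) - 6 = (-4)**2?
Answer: 93660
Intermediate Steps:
V(Y, o) = 22 (V(Y, o) = 6 + (-4)**2 = 6 + 16 = 22)
b(u) = 729 (b(u) = (22 + 5)**2 = 27**2 = 729)
M(l) = -60 (M(l) = -4*((6 + sqrt(6 + 3)) + 6) = -4*((6 + sqrt(9)) + 6) = -4*((6 + 3) + 6) = -4*(9 + 6) = -4*15 = -60)
(b(10) + M(-12))*140 = (729 - 60)*140 = 669*140 = 93660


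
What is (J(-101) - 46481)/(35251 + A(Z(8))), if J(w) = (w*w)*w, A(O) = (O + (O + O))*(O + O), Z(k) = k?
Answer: -1076782/35635 ≈ -30.217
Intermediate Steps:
A(O) = 6*O² (A(O) = (O + 2*O)*(2*O) = (3*O)*(2*O) = 6*O²)
J(w) = w³ (J(w) = w²*w = w³)
(J(-101) - 46481)/(35251 + A(Z(8))) = ((-101)³ - 46481)/(35251 + 6*8²) = (-1030301 - 46481)/(35251 + 6*64) = -1076782/(35251 + 384) = -1076782/35635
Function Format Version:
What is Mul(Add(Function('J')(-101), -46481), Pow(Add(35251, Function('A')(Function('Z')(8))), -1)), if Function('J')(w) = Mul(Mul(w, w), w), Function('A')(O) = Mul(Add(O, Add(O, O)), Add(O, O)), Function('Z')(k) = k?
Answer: Rational(-1076782, 35635) ≈ -30.217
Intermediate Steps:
Function('A')(O) = Mul(6, Pow(O, 2)) (Function('A')(O) = Mul(Add(O, Mul(2, O)), Mul(2, O)) = Mul(Mul(3, O), Mul(2, O)) = Mul(6, Pow(O, 2)))
Function('J')(w) = Pow(w, 3) (Function('J')(w) = Mul(Pow(w, 2), w) = Pow(w, 3))
Mul(Add(Function('J')(-101), -46481), Pow(Add(35251, Function('A')(Function('Z')(8))), -1)) = Mul(Add(Pow(-101, 3), -46481), Pow(Add(35251, Mul(6, Pow(8, 2))), -1)) = Mul(Add(-1030301, -46481), Pow(Add(35251, Mul(6, 64)), -1)) = Mul(-1076782, Pow(Add(35251, 384), -1)) = Mul(-1076782, Pow(35635, -1)) = Mul(-1076782, Rational(1, 35635)) = Rational(-1076782, 35635)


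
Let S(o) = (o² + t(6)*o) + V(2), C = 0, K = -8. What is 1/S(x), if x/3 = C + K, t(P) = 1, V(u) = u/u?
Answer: 1/553 ≈ 0.0018083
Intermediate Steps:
V(u) = 1
x = -24 (x = 3*(0 - 8) = 3*(-8) = -24)
S(o) = 1 + o + o² (S(o) = (o² + 1*o) + 1 = (o² + o) + 1 = (o + o²) + 1 = 1 + o + o²)
1/S(x) = 1/(1 - 24 + (-24)²) = 1/(1 - 24 + 576) = 1/553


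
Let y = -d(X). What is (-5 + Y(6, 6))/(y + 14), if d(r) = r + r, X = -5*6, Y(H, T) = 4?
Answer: -1/74 ≈ -0.013514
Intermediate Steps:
X = -30
d(r) = 2*r
y = 60 (y = -2*(-30) = -1*(-60) = 60)
(-5 + Y(6, 6))/(y + 14) = (-5 + 4)/(60 + 14) = -1/74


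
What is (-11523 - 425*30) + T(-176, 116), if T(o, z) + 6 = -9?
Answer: -24288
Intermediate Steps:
T(o, z) = -15 (T(o, z) = -6 - 9 = -15)
(-11523 - 425*30) + T(-176, 116) = (-11523 - 425*30) - 15 = (-11523 - 12750) - 15 = -24273 - 15 = -24288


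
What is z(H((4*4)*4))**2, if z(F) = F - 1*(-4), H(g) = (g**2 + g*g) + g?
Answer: 68227600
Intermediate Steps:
H(g) = g + 2*g**2 (H(g) = (g**2 + g**2) + g = 2*g**2 + g = g + 2*g**2)
z(F) = 4 + F (z(F) = F + 4 = 4 + F)
z(H((4*4)*4))**2 = (4 + ((4*4)*4)*(1 + 2*((4*4)*4)))**2 = (4 + (16*4)*(1 + 2*(16*4)))**2 = (4 + 64*(1 + 2*64))**2 = (4 + 64*(1 + 128))**2 = (4 + 64*129)**2 = (4 + 8256)**2 = 8260**2 = 68227600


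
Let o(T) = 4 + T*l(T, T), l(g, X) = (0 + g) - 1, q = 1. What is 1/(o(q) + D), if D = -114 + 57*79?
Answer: 1/4393 ≈ 0.00022763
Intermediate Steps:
l(g, X) = -1 + g (l(g, X) = g - 1 = -1 + g)
o(T) = 4 + T*(-1 + T)
D = 4389 (D = -114 + 4503 = 4389)
1/(o(q) + D) = 1/((4 + 1*(-1 + 1)) + 4389) = 1/((4 + 1*0) + 4389) = 1/((4 + 0) + 4389) = 1/(4 + 4389) = 1/4393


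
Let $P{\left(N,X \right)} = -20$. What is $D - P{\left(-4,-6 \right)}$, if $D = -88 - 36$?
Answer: $-104$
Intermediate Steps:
$D = -124$
$D - P{\left(-4,-6 \right)} = -124 - -20 = -124 + 20 = -104$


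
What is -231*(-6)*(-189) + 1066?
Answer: -260888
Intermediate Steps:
-231*(-6)*(-189) + 1066 = 1386*(-189) + 1066 = -261954 + 1066 = -260888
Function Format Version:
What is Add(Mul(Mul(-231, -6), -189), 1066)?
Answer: -260888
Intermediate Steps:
Add(Mul(Mul(-231, -6), -189), 1066) = Add(Mul(1386, -189), 1066) = Add(-261954, 1066) = -260888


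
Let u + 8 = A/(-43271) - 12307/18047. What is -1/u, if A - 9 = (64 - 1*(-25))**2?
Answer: 780911737/6922942803 ≈ 0.11280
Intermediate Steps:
A = 7930 (A = 9 + (64 - 1*(-25))**2 = 9 + (64 + 25)**2 = 9 + 89**2 = 9 + 7921 = 7930)
u = -6922942803/780911737 (u = -8 + (7930/(-43271) - 12307/18047) = -8 + (7930*(-1/43271) - 12307*1/18047) = -8 + (-7930/43271 - 12307/18047) = -8 - 675648907/780911737 = -6922942803/780911737 ≈ -8.8652)
-1/u = -1/(-6922942803/780911737) = -1*(-780911737/6922942803) = 780911737/6922942803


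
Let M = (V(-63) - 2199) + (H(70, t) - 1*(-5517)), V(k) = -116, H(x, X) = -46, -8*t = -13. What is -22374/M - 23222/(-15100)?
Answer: -5511641/992825 ≈ -5.5515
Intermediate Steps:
t = 13/8 (t = -1/8*(-13) = 13/8 ≈ 1.6250)
M = 3156 (M = (-116 - 2199) + (-46 - 1*(-5517)) = -2315 + (-46 + 5517) = -2315 + 5471 = 3156)
-22374/M - 23222/(-15100) = -22374/3156 - 23222/(-15100) = -22374*1/3156 - 23222*(-1/15100) = -3729/526 + 11611/7550 = -5511641/992825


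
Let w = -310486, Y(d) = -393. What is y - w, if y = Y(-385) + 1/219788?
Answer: 68154720285/219788 ≈ 3.1009e+5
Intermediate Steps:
y = -86376683/219788 (y = -393 + 1/219788 = -86376683/219788 ≈ -393.00)
y - w = -86376683/219788 - 1*(-310486) = -86376683/219788 + 310486 = 68154720285/219788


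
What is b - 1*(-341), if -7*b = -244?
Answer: 2631/7 ≈ 375.86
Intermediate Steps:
b = 244/7 (b = -1/7*(-244) = 244/7 ≈ 34.857)
b - 1*(-341) = 244/7 - 1*(-341) = 244/7 + 341 = 2631/7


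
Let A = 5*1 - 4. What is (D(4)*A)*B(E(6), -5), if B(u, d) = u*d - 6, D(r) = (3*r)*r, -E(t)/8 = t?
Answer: 11232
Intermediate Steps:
E(t) = -8*t
D(r) = 3*r**2
B(u, d) = -6 + d*u (B(u, d) = d*u - 6 = -6 + d*u)
A = 1 (A = 5 - 4 = 1)
(D(4)*A)*B(E(6), -5) = ((3*4**2)*1)*(-6 - (-40)*6) = ((3*16)*1)*(-6 - 5*(-48)) = (48*1)*(-6 + 240) = 48*234 = 11232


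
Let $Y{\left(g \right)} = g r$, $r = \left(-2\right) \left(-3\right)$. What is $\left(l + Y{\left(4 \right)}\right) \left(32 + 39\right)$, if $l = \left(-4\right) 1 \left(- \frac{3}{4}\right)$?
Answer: $1917$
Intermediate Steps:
$r = 6$
$Y{\left(g \right)} = 6 g$ ($Y{\left(g \right)} = g 6 = 6 g$)
$l = 3$ ($l = - 4 \left(\left(-3\right) \frac{1}{4}\right) = \left(-4\right) \left(- \frac{3}{4}\right) = 3$)
$\left(l + Y{\left(4 \right)}\right) \left(32 + 39\right) = \left(3 + 6 \cdot 4\right) \left(32 + 39\right) = \left(3 + 24\right) 71 = 27 \cdot 71 = 1917$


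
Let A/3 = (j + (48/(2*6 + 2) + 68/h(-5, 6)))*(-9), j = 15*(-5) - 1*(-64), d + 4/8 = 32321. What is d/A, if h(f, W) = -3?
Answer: 150829/3810 ≈ 39.588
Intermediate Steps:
d = 64641/2 (d = -1/2 + 32321 = 64641/2 ≈ 32321.)
j = -11 (j = -75 + 64 = -11)
A = 5715/7 (A = 3*((-11 + (48/(2*6 + 2) + 68/(-3)))*(-9)) = 3*((-11 + (48/(12 + 2) + 68*(-1/3)))*(-9)) = 3*((-11 + (48/14 - 68/3))*(-9)) = 3*((-11 + (48*(1/14) - 68/3))*(-9)) = 3*((-11 + (24/7 - 68/3))*(-9)) = 3*((-11 - 404/21)*(-9)) = 3*(-635/21*(-9)) = 3*(1905/7) = 5715/7 ≈ 816.43)
d/A = 64641/(2*(5715/7)) = (64641/2)*(7/5715) = 150829/3810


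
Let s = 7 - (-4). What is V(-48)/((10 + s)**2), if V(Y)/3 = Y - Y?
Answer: 0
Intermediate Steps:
s = 11 (s = 7 - 1*(-4) = 7 + 4 = 11)
V(Y) = 0 (V(Y) = 3*(Y - Y) = 3*0 = 0)
V(-48)/((10 + s)**2) = 0/((10 + 11)**2) = 0/(21**2) = 0/441 = 0*(1/441) = 0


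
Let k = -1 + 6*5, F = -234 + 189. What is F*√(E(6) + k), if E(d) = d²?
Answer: -45*√65 ≈ -362.80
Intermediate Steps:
F = -45
k = 29 (k = -1 + 30 = 29)
F*√(E(6) + k) = -45*√(6² + 29) = -45*√(36 + 29) = -45*√65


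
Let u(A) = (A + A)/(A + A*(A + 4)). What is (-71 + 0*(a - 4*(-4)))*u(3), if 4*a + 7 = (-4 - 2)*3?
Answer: -71/4 ≈ -17.750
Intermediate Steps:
a = -25/4 (a = -7/4 + ((-4 - 2)*3)/4 = -7/4 + (-6*3)/4 = -7/4 + (¼)*(-18) = -7/4 - 9/2 = -25/4 ≈ -6.2500)
u(A) = 2*A/(A + A*(4 + A)) (u(A) = (2*A)/(A + A*(4 + A)) = 2*A/(A + A*(4 + A)))
(-71 + 0*(a - 4*(-4)))*u(3) = (-71 + 0*(-25/4 - 4*(-4)))*(2/(5 + 3)) = (-71 + 0*(-25/4 + 16))*(2/8) = (-71 + 0*(39/4))*(2*(⅛)) = (-71 + 0)*(¼) = -71*¼ = -71/4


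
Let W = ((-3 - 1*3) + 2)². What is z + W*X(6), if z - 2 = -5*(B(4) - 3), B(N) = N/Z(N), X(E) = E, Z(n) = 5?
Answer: 109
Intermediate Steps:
B(N) = N/5
z = 13 (z = 2 - 5*((⅕)*4 - 3) = 2 - 5*(⅘ - 3) = 2 - 5*(-11/5) = 2 + 11 = 13)
W = 16 (W = ((-3 - 3) + 2)² = (-6 + 2)² = (-4)² = 16)
z + W*X(6) = 13 + 16*6 = 13 + 96 = 109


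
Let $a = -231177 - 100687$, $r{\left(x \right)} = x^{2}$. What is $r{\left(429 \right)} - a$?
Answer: $515905$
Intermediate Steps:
$a = -331864$
$r{\left(429 \right)} - a = 429^{2} - -331864 = 184041 + 331864 = 515905$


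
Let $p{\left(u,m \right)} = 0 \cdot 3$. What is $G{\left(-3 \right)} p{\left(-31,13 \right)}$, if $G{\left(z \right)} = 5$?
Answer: $0$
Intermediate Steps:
$p{\left(u,m \right)} = 0$
$G{\left(-3 \right)} p{\left(-31,13 \right)} = 5 \cdot 0 = 0$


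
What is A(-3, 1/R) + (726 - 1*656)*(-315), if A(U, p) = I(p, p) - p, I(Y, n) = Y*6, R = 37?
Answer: -815845/37 ≈ -22050.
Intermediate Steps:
I(Y, n) = 6*Y
A(U, p) = 5*p (A(U, p) = 6*p - p = 5*p)
A(-3, 1/R) + (726 - 1*656)*(-315) = 5/37 + (726 - 1*656)*(-315) = 5*(1/37) + (726 - 656)*(-315) = 5/37 + 70*(-315) = 5/37 - 22050 = -815845/37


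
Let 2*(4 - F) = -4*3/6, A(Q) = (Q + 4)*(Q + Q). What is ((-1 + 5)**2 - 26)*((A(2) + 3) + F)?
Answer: -320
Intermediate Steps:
A(Q) = 2*Q*(4 + Q) (A(Q) = (4 + Q)*(2*Q) = 2*Q*(4 + Q))
F = 5 (F = 4 - (-4*3)/(2*6) = 4 - (-6)/6 = 4 - 1/2*(-2) = 4 + 1 = 5)
((-1 + 5)**2 - 26)*((A(2) + 3) + F) = ((-1 + 5)**2 - 26)*((2*2*(4 + 2) + 3) + 5) = (4**2 - 26)*((2*2*6 + 3) + 5) = (16 - 26)*((24 + 3) + 5) = -10*(27 + 5) = -10*32 = -320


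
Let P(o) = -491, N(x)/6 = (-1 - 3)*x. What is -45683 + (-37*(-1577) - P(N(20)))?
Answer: 13157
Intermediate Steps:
N(x) = -24*x (N(x) = 6*((-1 - 3)*x) = 6*(-4*x) = -24*x)
-45683 + (-37*(-1577) - P(N(20))) = -45683 + (-37*(-1577) - 1*(-491)) = -45683 + (58349 + 491) = -45683 + 58840 = 13157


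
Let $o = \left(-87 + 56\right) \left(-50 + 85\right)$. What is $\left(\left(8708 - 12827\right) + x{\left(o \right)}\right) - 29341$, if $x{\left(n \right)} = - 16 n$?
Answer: $-16100$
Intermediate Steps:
$o = -1085$ ($o = \left(-31\right) 35 = -1085$)
$\left(\left(8708 - 12827\right) + x{\left(o \right)}\right) - 29341 = \left(\left(8708 - 12827\right) - -17360\right) - 29341 = \left(-4119 + 17360\right) - 29341 = 13241 - 29341 = -16100$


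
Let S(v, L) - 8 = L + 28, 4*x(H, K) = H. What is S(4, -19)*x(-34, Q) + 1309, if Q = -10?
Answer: 2329/2 ≈ 1164.5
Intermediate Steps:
x(H, K) = H/4
S(v, L) = 36 + L (S(v, L) = 8 + (L + 28) = 8 + (28 + L) = 36 + L)
S(4, -19)*x(-34, Q) + 1309 = (36 - 19)*((1/4)*(-34)) + 1309 = 17*(-17/2) + 1309 = -289/2 + 1309 = 2329/2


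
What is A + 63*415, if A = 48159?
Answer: 74304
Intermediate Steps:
A + 63*415 = 48159 + 63*415 = 48159 + 26145 = 74304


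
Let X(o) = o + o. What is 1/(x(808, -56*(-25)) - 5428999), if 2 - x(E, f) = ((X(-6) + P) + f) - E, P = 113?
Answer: -1/5429690 ≈ -1.8417e-7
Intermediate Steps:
X(o) = 2*o
x(E, f) = -99 + E - f (x(E, f) = 2 - (((2*(-6) + 113) + f) - E) = 2 - (((-12 + 113) + f) - E) = 2 - ((101 + f) - E) = 2 - (101 + f - E) = 2 + (-101 + E - f) = -99 + E - f)
1/(x(808, -56*(-25)) - 5428999) = 1/((-99 + 808 - (-56)*(-25)) - 5428999) = 1/((-99 + 808 - 1*1400) - 5428999) = 1/((-99 + 808 - 1400) - 5428999) = 1/(-691 - 5428999) = 1/(-5429690) = -1/5429690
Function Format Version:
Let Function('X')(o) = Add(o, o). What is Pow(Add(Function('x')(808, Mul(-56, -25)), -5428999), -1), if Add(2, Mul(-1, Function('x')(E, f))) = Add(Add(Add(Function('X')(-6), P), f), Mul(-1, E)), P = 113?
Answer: Rational(-1, 5429690) ≈ -1.8417e-7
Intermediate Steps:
Function('X')(o) = Mul(2, o)
Function('x')(E, f) = Add(-99, E, Mul(-1, f)) (Function('x')(E, f) = Add(2, Mul(-1, Add(Add(Add(Mul(2, -6), 113), f), Mul(-1, E)))) = Add(2, Mul(-1, Add(Add(Add(-12, 113), f), Mul(-1, E)))) = Add(2, Mul(-1, Add(Add(101, f), Mul(-1, E)))) = Add(2, Mul(-1, Add(101, f, Mul(-1, E)))) = Add(2, Add(-101, E, Mul(-1, f))) = Add(-99, E, Mul(-1, f)))
Pow(Add(Function('x')(808, Mul(-56, -25)), -5428999), -1) = Pow(Add(Add(-99, 808, Mul(-1, Mul(-56, -25))), -5428999), -1) = Pow(Add(Add(-99, 808, Mul(-1, 1400)), -5428999), -1) = Pow(Add(Add(-99, 808, -1400), -5428999), -1) = Pow(Add(-691, -5428999), -1) = Pow(-5429690, -1) = Rational(-1, 5429690)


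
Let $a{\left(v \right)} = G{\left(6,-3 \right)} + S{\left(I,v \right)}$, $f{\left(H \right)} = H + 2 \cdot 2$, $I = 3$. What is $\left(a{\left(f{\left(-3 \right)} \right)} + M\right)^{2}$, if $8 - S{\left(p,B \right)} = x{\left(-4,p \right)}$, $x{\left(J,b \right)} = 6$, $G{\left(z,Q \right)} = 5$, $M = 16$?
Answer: $529$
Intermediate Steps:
$S{\left(p,B \right)} = 2$ ($S{\left(p,B \right)} = 8 - 6 = 2$)
$f{\left(H \right)} = 4 + H$ ($f{\left(H \right)} = H + 4 = 4 + H$)
$a{\left(v \right)} = 7$ ($a{\left(v \right)} = 5 + 2 = 7$)
$\left(a{\left(f{\left(-3 \right)} \right)} + M\right)^{2} = \left(7 + 16\right)^{2} = 23^{2} = 529$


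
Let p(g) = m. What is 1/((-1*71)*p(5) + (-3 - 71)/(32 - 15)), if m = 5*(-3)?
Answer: 17/18031 ≈ 0.00094282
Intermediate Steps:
m = -15
p(g) = -15
1/((-1*71)*p(5) + (-3 - 71)/(32 - 15)) = 1/(-1*71*(-15) + (-3 - 71)/(32 - 15)) = 1/(-71*(-15) - 74/17) = 1/(1065 - 74*1/17) = 1/(1065 - 74/17) = 1/(18031/17) = 17/18031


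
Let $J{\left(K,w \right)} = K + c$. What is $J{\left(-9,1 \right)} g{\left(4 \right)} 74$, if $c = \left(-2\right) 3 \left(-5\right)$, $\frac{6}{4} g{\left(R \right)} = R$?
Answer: $4144$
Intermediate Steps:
$g{\left(R \right)} = \frac{2 R}{3}$
$c = 30$ ($c = \left(-6\right) \left(-5\right) = 30$)
$J{\left(K,w \right)} = 30 + K$ ($J{\left(K,w \right)} = K + 30 = 30 + K$)
$J{\left(-9,1 \right)} g{\left(4 \right)} 74 = \left(30 - 9\right) \frac{2}{3} \cdot 4 \cdot 74 = 21 \cdot \frac{8}{3} \cdot 74 = 56 \cdot 74 = 4144$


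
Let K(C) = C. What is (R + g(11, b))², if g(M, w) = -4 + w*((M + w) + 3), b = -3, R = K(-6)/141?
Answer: 3031081/2209 ≈ 1372.2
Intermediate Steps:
R = -2/47 (R = -6/141 = -6*1/141 = -2/47 ≈ -0.042553)
g(M, w) = -4 + w*(3 + M + w)
(R + g(11, b))² = (-2/47 + (-4 + (-3)² + 3*(-3) + 11*(-3)))² = (-2/47 + (-4 + 9 - 9 - 33))² = (-2/47 - 37)² = (-1741/47)² = 3031081/2209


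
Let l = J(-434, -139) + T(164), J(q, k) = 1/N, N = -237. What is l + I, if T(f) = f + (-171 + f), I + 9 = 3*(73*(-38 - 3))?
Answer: -2092948/237 ≈ -8831.0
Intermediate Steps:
J(q, k) = -1/237 (J(q, k) = 1/(-237) = -1/237)
I = -8988 (I = -9 + 3*(73*(-38 - 3)) = -9 + 3*(73*(-41)) = -9 + 3*(-2993) = -9 - 8979 = -8988)
T(f) = -171 + 2*f
l = 37208/237 (l = -1/237 + (-171 + 2*164) = -1/237 + (-171 + 328) = -1/237 + 157 = 37208/237 ≈ 157.00)
l + I = 37208/237 - 8988 = -2092948/237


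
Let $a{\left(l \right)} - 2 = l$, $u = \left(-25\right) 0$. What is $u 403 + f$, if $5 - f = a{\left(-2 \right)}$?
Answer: $5$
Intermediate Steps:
$u = 0$
$a{\left(l \right)} = 2 + l$
$f = 5$ ($f = 5 - \left(2 - 2\right) = 5 - 0 = 5 + 0 = 5$)
$u 403 + f = 0 \cdot 403 + 5 = 0 + 5 = 5$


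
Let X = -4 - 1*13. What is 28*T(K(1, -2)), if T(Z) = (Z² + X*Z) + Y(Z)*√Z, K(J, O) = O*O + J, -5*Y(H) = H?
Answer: -1680 - 28*√5 ≈ -1742.6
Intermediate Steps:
Y(H) = -H/5
K(J, O) = J + O² (K(J, O) = O² + J = J + O²)
X = -17 (X = -4 - 13 = -17)
T(Z) = Z² - 17*Z - Z^(3/2)/5 (T(Z) = (Z² - 17*Z) + (-Z/5)*√Z = (Z² - 17*Z) - Z^(3/2)/5 = Z² - 17*Z - Z^(3/2)/5)
28*T(K(1, -2)) = 28*((1 + (-2)²)² - 17*(1 + (-2)²) - (1 + (-2)²)^(3/2)/5) = 28*((1 + 4)² - 17*(1 + 4) - (1 + 4)^(3/2)/5) = 28*(5² - 17*5 - √5) = 28*(25 - 85 - √5) = 28*(-60 - √5) = -1680 - 28*√5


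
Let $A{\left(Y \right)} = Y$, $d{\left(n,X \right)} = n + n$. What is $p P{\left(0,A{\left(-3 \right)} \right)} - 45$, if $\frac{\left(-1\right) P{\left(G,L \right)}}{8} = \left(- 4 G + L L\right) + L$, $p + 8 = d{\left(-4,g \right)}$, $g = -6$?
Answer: $723$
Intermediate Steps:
$d{\left(n,X \right)} = 2 n$
$p = -16$ ($p = -8 + 2 \left(-4\right) = -8 - 8 = -16$)
$P{\left(G,L \right)} = - 8 L - 8 L^{2} + 32 G$ ($P{\left(G,L \right)} = - 8 \left(\left(- 4 G + L L\right) + L\right) = - 8 \left(\left(- 4 G + L^{2}\right) + L\right) = - 8 \left(\left(L^{2} - 4 G\right) + L\right) = - 8 \left(L + L^{2} - 4 G\right) = - 8 L - 8 L^{2} + 32 G$)
$p P{\left(0,A{\left(-3 \right)} \right)} - 45 = - 16 \left(\left(-8\right) \left(-3\right) - 8 \left(-3\right)^{2} + 32 \cdot 0\right) - 45 = - 16 \left(24 - 72 + 0\right) - 45 = \left(-16\right) \left(-48\right) - 45 = 768 - 45 = 723$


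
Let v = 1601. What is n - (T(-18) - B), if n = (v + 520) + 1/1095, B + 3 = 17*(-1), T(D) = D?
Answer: 2320306/1095 ≈ 2119.0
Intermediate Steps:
B = -20 (B = -3 + 17*(-1) = -3 - 17 = -20)
n = 2322496/1095 (n = (1601 + 520) + 1/1095 = 2121 + 1/1095 = 2322496/1095 ≈ 2121.0)
n - (T(-18) - B) = 2322496/1095 - (-18 - 1*(-20)) = 2322496/1095 - (-18 + 20) = 2322496/1095 - 1*2 = 2322496/1095 - 2 = 2320306/1095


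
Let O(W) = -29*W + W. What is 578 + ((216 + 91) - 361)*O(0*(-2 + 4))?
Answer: 578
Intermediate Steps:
O(W) = -28*W
578 + ((216 + 91) - 361)*O(0*(-2 + 4)) = 578 + ((216 + 91) - 361)*(-0*(-2 + 4)) = 578 + (307 - 361)*(-0*2) = 578 - (-1512)*0 = 578 - 54*0 = 578 + 0 = 578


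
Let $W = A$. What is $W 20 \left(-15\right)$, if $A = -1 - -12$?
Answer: $-3300$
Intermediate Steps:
$A = 11$ ($A = -1 + 12 = 11$)
$W = 11$
$W 20 \left(-15\right) = 11 \cdot 20 \left(-15\right) = 220 \left(-15\right) = -3300$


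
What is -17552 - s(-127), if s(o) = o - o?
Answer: -17552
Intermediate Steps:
s(o) = 0
-17552 - s(-127) = -17552 - 1*0 = -17552 + 0 = -17552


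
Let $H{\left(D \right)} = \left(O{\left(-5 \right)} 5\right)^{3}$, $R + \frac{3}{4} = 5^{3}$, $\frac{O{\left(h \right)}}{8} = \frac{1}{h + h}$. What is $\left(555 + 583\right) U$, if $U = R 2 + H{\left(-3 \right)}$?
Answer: $209961$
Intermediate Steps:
$O{\left(h \right)} = \frac{4}{h}$ ($O{\left(h \right)} = \frac{8}{h + h} = \frac{8}{2 h} = 8 \frac{1}{2 h} = \frac{4}{h}$)
$R = \frac{497}{4}$ ($R = - \frac{3}{4} + 5^{3} = - \frac{3}{4} + 125 = \frac{497}{4} \approx 124.25$)
$H{\left(D \right)} = -64$ ($H{\left(D \right)} = \left(\frac{4}{-5} \cdot 5\right)^{3} = \left(4 \left(- \frac{1}{5}\right) 5\right)^{3} = \left(\left(- \frac{4}{5}\right) 5\right)^{3} = \left(-4\right)^{3} = -64$)
$U = \frac{369}{2}$ ($U = \frac{497}{4} \cdot 2 - 64 = \frac{497}{2} - 64 = \frac{369}{2} \approx 184.5$)
$\left(555 + 583\right) U = \left(555 + 583\right) \frac{369}{2} = 1138 \cdot \frac{369}{2} = 209961$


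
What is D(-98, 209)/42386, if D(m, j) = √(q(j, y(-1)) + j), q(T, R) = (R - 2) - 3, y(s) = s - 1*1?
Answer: √202/42386 ≈ 0.00033532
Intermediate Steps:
y(s) = -1 + s (y(s) = s - 1 = -1 + s)
q(T, R) = -5 + R (q(T, R) = (-2 + R) - 3 = -5 + R)
D(m, j) = √(-7 + j) (D(m, j) = √((-5 + (-1 - 1)) + j) = √((-5 - 2) + j) = √(-7 + j))
D(-98, 209)/42386 = √(-7 + 209)/42386 = √202*(1/42386) = √202/42386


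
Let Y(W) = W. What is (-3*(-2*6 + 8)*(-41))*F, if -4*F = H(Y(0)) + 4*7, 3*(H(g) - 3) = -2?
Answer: 3731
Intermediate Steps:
H(g) = 7/3 (H(g) = 3 + (⅓)*(-2) = 3 - ⅔ = 7/3)
F = -91/12 (F = -(7/3 + 4*7)/4 = -(7/3 + 28)/4 = -¼*91/3 = -91/12 ≈ -7.5833)
(-3*(-2*6 + 8)*(-41))*F = (-3*(-2*6 + 8)*(-41))*(-91/12) = (-3*(-12 + 8)*(-41))*(-91/12) = (-3*(-4)*(-41))*(-91/12) = (12*(-41))*(-91/12) = -492*(-91/12) = 3731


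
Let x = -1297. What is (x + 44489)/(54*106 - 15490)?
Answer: -21596/4883 ≈ -4.4227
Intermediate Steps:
(x + 44489)/(54*106 - 15490) = (-1297 + 44489)/(54*106 - 15490) = 43192/(5724 - 15490) = 43192/(-9766) = 43192*(-1/9766) = -21596/4883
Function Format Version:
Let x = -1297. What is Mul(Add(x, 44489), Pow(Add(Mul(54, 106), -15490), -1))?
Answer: Rational(-21596, 4883) ≈ -4.4227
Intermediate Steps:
Mul(Add(x, 44489), Pow(Add(Mul(54, 106), -15490), -1)) = Mul(Add(-1297, 44489), Pow(Add(Mul(54, 106), -15490), -1)) = Mul(43192, Pow(Add(5724, -15490), -1)) = Mul(43192, Pow(-9766, -1)) = Mul(43192, Rational(-1, 9766)) = Rational(-21596, 4883)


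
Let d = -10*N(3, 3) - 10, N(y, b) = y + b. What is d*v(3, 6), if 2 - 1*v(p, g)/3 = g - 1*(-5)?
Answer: 1890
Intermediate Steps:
N(y, b) = b + y
d = -70 (d = -10*(3 + 3) - 10 = -10*6 - 10 = -60 - 10 = -70)
v(p, g) = -9 - 3*g (v(p, g) = 6 - 3*(g - 1*(-5)) = 6 - 3*(g + 5) = 6 - 3*(5 + g) = 6 + (-15 - 3*g) = -9 - 3*g)
d*v(3, 6) = -70*(-9 - 3*6) = -70*(-9 - 18) = -70*(-27) = 1890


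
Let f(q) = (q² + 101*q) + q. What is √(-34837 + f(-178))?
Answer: I*√21309 ≈ 145.98*I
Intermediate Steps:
f(q) = q² + 102*q
√(-34837 + f(-178)) = √(-34837 - 178*(102 - 178)) = √(-34837 - 178*(-76)) = √(-34837 + 13528) = √(-21309) = I*√21309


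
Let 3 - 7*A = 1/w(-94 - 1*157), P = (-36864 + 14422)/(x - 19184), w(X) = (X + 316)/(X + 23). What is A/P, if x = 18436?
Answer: 158202/5105555 ≈ 0.030986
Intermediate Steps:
w(X) = (316 + X)/(23 + X)
P = 11221/374 (P = (-36864 + 14422)/(18436 - 19184) = -22442/(-748) = -22442*(-1/748) = 11221/374 ≈ 30.003)
A = 423/455 (A = 3/7 - (23 + (-94 - 1*157))/(316 + (-94 - 1*157))/7 = 3/7 - (23 + (-94 - 157))/(316 + (-94 - 157))/7 = 3/7 - (23 - 251)/(316 - 251)/7 = 3/7 - 1/(7*(65/(-228))) = 3/7 - 1/(7*((-1/228*65))) = 3/7 - 1/(7*(-65/228)) = 3/7 - ⅐*(-228/65) = 3/7 + 228/455 = 423/455 ≈ 0.92967)
A/P = 423/(455*(11221/374)) = (423/455)*(374/11221) = 158202/5105555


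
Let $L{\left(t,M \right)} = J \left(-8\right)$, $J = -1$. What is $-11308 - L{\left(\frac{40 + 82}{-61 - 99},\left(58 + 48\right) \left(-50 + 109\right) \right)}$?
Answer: $-11316$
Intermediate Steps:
$L{\left(t,M \right)} = 8$ ($L{\left(t,M \right)} = \left(-1\right) \left(-8\right) = 8$)
$-11308 - L{\left(\frac{40 + 82}{-61 - 99},\left(58 + 48\right) \left(-50 + 109\right) \right)} = -11308 - 8 = -11316$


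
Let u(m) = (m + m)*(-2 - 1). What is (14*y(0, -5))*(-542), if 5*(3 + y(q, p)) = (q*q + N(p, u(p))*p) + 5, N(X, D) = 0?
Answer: 15176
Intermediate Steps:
u(m) = -6*m (u(m) = (2*m)*(-3) = -6*m)
y(q, p) = -2 + q²/5 (y(q, p) = -3 + ((q*q + 0*p) + 5)/5 = -3 + ((q² + 0) + 5)/5 = -3 + (q² + 5)/5 = -3 + (5 + q²)/5 = -3 + (1 + q²/5) = -2 + q²/5)
(14*y(0, -5))*(-542) = (14*(-2 + (⅕)*0²))*(-542) = (14*(-2 + (⅕)*0))*(-542) = (14*(-2 + 0))*(-542) = (14*(-2))*(-542) = -28*(-542) = 15176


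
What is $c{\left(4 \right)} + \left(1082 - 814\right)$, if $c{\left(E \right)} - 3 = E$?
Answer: $275$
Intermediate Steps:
$c{\left(E \right)} = 3 + E$
$c{\left(4 \right)} + \left(1082 - 814\right) = \left(3 + 4\right) + \left(1082 - 814\right) = 7 + \left(1082 - 814\right) = 7 + 268 = 275$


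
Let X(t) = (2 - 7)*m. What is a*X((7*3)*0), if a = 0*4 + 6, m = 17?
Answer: -510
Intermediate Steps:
X(t) = -85 (X(t) = (2 - 7)*17 = -5*17 = -85)
a = 6 (a = 0 + 6 = 6)
a*X((7*3)*0) = 6*(-85) = -510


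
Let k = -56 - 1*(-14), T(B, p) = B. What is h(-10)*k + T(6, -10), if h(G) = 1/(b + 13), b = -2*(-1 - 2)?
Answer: 72/19 ≈ 3.7895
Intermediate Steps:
b = 6 (b = -2*(-3) = 6)
h(G) = 1/19 (h(G) = 1/(6 + 13) = 1/19)
k = -42 (k = -56 + 14 = -42)
h(-10)*k + T(6, -10) = (1/19)*(-42) + 6 = -42/19 + 6 = 72/19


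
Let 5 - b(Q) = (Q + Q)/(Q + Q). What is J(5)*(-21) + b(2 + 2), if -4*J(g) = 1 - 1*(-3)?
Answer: 25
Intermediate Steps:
J(g) = -1 (J(g) = -(1 - 1*(-3))/4 = -(1 + 3)/4 = -1/4*4 = -1)
b(Q) = 4 (b(Q) = 5 - (Q + Q)/(Q + Q) = 5 - 2*Q/(2*Q) = 5 - 2*Q*1/(2*Q) = 5 - 1*1 = 5 - 1 = 4)
J(5)*(-21) + b(2 + 2) = -1*(-21) + 4 = 21 + 4 = 25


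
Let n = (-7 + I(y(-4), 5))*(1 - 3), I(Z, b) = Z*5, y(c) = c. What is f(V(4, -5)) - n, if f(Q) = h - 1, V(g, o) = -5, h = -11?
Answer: -66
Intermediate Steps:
I(Z, b) = 5*Z
f(Q) = -12 (f(Q) = -11 - 1 = -12)
n = 54 (n = (-7 + 5*(-4))*(1 - 3) = (-7 - 20)*(-2) = -27*(-2) = 54)
f(V(4, -5)) - n = -12 - 1*54 = -12 - 54 = -66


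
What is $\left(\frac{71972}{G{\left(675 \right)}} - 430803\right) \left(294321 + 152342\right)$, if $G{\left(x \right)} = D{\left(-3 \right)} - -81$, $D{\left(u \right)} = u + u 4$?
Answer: $- \frac{6333910478119}{33} \approx -1.9194 \cdot 10^{11}$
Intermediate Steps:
$D{\left(u \right)} = 5 u$ ($D{\left(u \right)} = u + 4 u = 5 u$)
$G{\left(x \right)} = 66$ ($G{\left(x \right)} = 5 \left(-3\right) - -81 = -15 + 81 = 66$)
$\left(\frac{71972}{G{\left(675 \right)}} - 430803\right) \left(294321 + 152342\right) = \left(\frac{71972}{66} - 430803\right) \left(294321 + 152342\right) = \left(71972 \cdot \frac{1}{66} - 430803\right) 446663 = \left(\frac{35986}{33} - 430803\right) 446663 = \left(- \frac{14180513}{33}\right) 446663 = - \frac{6333910478119}{33}$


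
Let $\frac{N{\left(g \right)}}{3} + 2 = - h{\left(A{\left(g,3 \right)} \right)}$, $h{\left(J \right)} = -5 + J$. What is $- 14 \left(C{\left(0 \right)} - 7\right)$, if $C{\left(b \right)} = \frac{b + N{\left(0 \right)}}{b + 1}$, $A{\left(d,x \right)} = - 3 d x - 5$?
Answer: $-238$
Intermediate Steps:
$A{\left(d,x \right)} = -5 - 3 d x$ ($A{\left(d,x \right)} = - 3 d x - 5 = -5 - 3 d x$)
$N{\left(g \right)} = 24 + 27 g$ ($N{\left(g \right)} = -6 + 3 \left(- (-5 - \left(5 + 3 g 3\right))\right) = -6 + 3 \left(- (-5 - \left(5 + 9 g\right))\right) = -6 + 3 \left(- (-10 - 9 g)\right) = -6 + 3 \left(10 + 9 g\right) = -6 + \left(30 + 27 g\right) = 24 + 27 g$)
$C{\left(b \right)} = \frac{24 + b}{1 + b}$ ($C{\left(b \right)} = \frac{b + \left(24 + 27 \cdot 0\right)}{b + 1} = \frac{b + \left(24 + 0\right)}{1 + b} = \frac{b + 24}{1 + b} = \frac{24 + b}{1 + b}$)
$- 14 \left(C{\left(0 \right)} - 7\right) = - 14 \left(\frac{24 + 0}{1 + 0} - 7\right) = - 14 \left(1^{-1} \cdot 24 - 7\right) = - 14 \left(1 \cdot 24 - 7\right) = - 14 \left(24 - 7\right) = \left(-14\right) 17 = -238$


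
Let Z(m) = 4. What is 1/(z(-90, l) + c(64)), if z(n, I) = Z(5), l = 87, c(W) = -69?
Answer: -1/65 ≈ -0.015385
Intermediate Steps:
z(n, I) = 4
1/(z(-90, l) + c(64)) = 1/(4 - 69) = 1/(-65) = -1/65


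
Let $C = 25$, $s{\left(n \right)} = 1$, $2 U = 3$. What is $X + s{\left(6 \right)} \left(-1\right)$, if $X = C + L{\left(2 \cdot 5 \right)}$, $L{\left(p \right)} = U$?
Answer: $\frac{51}{2} \approx 25.5$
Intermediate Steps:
$U = \frac{3}{2}$ ($U = \frac{1}{2} \cdot 3 = \frac{3}{2} \approx 1.5$)
$L{\left(p \right)} = \frac{3}{2}$
$X = \frac{53}{2}$ ($X = 25 + \frac{3}{2} = \frac{53}{2} \approx 26.5$)
$X + s{\left(6 \right)} \left(-1\right) = \frac{53}{2} + 1 \left(-1\right) = \frac{53}{2} - 1 = \frac{51}{2}$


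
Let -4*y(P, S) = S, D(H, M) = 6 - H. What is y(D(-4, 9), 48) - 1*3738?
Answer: -3750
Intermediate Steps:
y(P, S) = -S/4
y(D(-4, 9), 48) - 1*3738 = -1/4*48 - 1*3738 = -12 - 3738 = -3750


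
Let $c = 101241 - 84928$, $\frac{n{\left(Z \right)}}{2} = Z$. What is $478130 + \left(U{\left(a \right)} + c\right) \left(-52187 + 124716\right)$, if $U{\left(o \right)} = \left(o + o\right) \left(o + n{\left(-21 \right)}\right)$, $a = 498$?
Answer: $34124574811$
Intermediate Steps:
$n{\left(Z \right)} = 2 Z$
$c = 16313$
$U{\left(o \right)} = 2 o \left(-42 + o\right)$ ($U{\left(o \right)} = \left(o + o\right) \left(o + 2 \left(-21\right)\right) = 2 o \left(o - 42\right) = 2 o \left(-42 + o\right)$)
$478130 + \left(U{\left(a \right)} + c\right) \left(-52187 + 124716\right) = 478130 + \left(2 \cdot 498 \left(-42 + 498\right) + 16313\right) \left(-52187 + 124716\right) = 478130 + \left(2 \cdot 498 \cdot 456 + 16313\right) 72529 = 478130 + \left(454176 + 16313\right) 72529 = 478130 + 470489 \cdot 72529 = 478130 + 34124096681 = 34124574811$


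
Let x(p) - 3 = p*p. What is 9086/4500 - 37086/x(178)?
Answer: 60510541/71295750 ≈ 0.84873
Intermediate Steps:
x(p) = 3 + p² (x(p) = 3 + p*p = 3 + p²)
9086/4500 - 37086/x(178) = 9086/4500 - 37086/(3 + 178²) = 9086*(1/4500) - 37086/(3 + 31684) = 4543/2250 - 37086/31687 = 60510541/71295750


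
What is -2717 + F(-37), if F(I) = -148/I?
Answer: -2713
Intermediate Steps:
-2717 + F(-37) = -2717 - 148/(-37) = -2717 - 148*(-1/37) = -2717 + 4 = -2713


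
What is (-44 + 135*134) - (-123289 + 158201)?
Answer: -16866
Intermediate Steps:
(-44 + 135*134) - (-123289 + 158201) = (-44 + 18090) - 1*34912 = 18046 - 34912 = -16866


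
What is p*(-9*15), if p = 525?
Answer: -70875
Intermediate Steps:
p*(-9*15) = 525*(-9*15) = 525*(-135) = -70875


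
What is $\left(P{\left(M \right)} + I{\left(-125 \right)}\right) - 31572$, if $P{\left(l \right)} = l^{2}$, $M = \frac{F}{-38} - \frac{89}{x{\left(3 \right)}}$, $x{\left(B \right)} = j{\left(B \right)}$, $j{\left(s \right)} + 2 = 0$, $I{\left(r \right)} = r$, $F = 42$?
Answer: $- \frac{43051267}{1444} \approx -29814.0$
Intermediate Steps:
$j{\left(s \right)} = -2$ ($j{\left(s \right)} = -2 + 0 = -2$)
$x{\left(B \right)} = -2$
$M = \frac{1649}{38}$ ($M = \frac{42}{-38} - \frac{89}{-2} = 42 \left(- \frac{1}{38}\right) - - \frac{89}{2} = - \frac{21}{19} + \frac{89}{2} = \frac{1649}{38} \approx 43.395$)
$\left(P{\left(M \right)} + I{\left(-125 \right)}\right) - 31572 = \left(\left(\frac{1649}{38}\right)^{2} - 125\right) - 31572 = \left(\frac{2719201}{1444} - 125\right) - 31572 = \frac{2538701}{1444} - 31572 = - \frac{43051267}{1444}$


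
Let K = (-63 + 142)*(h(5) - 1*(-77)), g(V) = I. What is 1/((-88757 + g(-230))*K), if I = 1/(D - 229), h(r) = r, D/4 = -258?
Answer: -1261/725034460284 ≈ -1.7392e-9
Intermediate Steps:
D = -1032 (D = 4*(-258) = -1032)
I = -1/1261 (I = 1/(-1032 - 229) = 1/(-1261) = -1/1261 ≈ -0.00079302)
g(V) = -1/1261
K = 6478 (K = (-63 + 142)*(5 - 1*(-77)) = 79*(5 + 77) = 79*82 = 6478)
1/((-88757 + g(-230))*K) = 1/(-88757 - 1/1261*6478) = (1/6478)/(-111922578/1261) = -1261/111922578*1/6478 = -1261/725034460284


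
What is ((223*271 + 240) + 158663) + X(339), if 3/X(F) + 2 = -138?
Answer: 30707037/140 ≈ 2.1934e+5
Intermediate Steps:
X(F) = -3/140 (X(F) = 3/(-2 - 138) = 3/(-140) = 3*(-1/140) = -3/140)
((223*271 + 240) + 158663) + X(339) = ((223*271 + 240) + 158663) - 3/140 = ((60433 + 240) + 158663) - 3/140 = (60673 + 158663) - 3/140 = 219336 - 3/140 = 30707037/140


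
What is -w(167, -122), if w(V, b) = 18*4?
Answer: -72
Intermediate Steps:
w(V, b) = 72
-w(167, -122) = -1*72 = -72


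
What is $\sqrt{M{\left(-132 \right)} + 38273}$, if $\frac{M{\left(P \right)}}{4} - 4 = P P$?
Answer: $\sqrt{107985} \approx 328.61$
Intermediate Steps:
$M{\left(P \right)} = 16 + 4 P^{2}$ ($M{\left(P \right)} = 16 + 4 P P = 16 + 4 P^{2}$)
$\sqrt{M{\left(-132 \right)} + 38273} = \sqrt{\left(16 + 4 \left(-132\right)^{2}\right) + 38273} = \sqrt{\left(16 + 4 \cdot 17424\right) + 38273} = \sqrt{\left(16 + 69696\right) + 38273} = \sqrt{69712 + 38273} = \sqrt{107985}$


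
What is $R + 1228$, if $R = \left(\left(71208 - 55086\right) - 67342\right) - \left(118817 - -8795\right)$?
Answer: $-177604$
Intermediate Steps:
$R = -178832$ ($R = \left(16122 - 67342\right) - \left(118817 + 8795\right) = -51220 - 127612 = -178832$)
$R + 1228 = -178832 + 1228 = -177604$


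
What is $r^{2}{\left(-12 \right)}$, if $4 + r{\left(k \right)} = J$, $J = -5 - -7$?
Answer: $4$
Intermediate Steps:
$J = 2$ ($J = -5 + 7 = 2$)
$r{\left(k \right)} = -2$ ($r{\left(k \right)} = -4 + 2 = -2$)
$r^{2}{\left(-12 \right)} = \left(-2\right)^{2} = 4$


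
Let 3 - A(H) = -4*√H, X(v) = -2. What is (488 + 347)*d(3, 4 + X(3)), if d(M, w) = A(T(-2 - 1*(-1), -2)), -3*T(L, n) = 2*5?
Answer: 2505 + 3340*I*√30/3 ≈ 2505.0 + 6098.0*I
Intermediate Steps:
T(L, n) = -10/3 (T(L, n) = -2*5/3 = -⅓*10 = -10/3)
A(H) = 3 + 4*√H (A(H) = 3 - (-4)*√H = 3 + 4*√H)
d(M, w) = 3 + 4*I*√30/3 (d(M, w) = 3 + 4*√(-10/3) = 3 + 4*(I*√30/3) = 3 + 4*I*√30/3)
(488 + 347)*d(3, 4 + X(3)) = (488 + 347)*(3 + 4*I*√30/3) = 835*(3 + 4*I*√30/3) = 2505 + 3340*I*√30/3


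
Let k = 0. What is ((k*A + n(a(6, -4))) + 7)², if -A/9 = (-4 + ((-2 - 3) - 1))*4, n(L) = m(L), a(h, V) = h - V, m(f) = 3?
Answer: 100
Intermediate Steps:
n(L) = 3
A = 360 (A = -9*(-4 + ((-2 - 3) - 1))*4 = -9*(-4 + (-5 - 1))*4 = -9*(-4 - 6)*4 = -(-90)*4 = -9*(-40) = 360)
((k*A + n(a(6, -4))) + 7)² = ((0*360 + 3) + 7)² = ((0 + 3) + 7)² = (3 + 7)² = 10² = 100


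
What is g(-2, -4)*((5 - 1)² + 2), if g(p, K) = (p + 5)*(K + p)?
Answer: -324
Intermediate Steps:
g(p, K) = (5 + p)*(K + p)
g(-2, -4)*((5 - 1)² + 2) = ((-2)² + 5*(-4) + 5*(-2) - 4*(-2))*((5 - 1)² + 2) = (4 - 20 - 10 + 8)*(4² + 2) = -18*(16 + 2) = -18*18 = -324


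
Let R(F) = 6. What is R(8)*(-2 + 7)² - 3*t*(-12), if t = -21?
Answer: -606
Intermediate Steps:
R(8)*(-2 + 7)² - 3*t*(-12) = 6*(-2 + 7)² - 3*(-21)*(-12) = 6*5² + 63*(-12) = 6*25 - 756 = 150 - 756 = -606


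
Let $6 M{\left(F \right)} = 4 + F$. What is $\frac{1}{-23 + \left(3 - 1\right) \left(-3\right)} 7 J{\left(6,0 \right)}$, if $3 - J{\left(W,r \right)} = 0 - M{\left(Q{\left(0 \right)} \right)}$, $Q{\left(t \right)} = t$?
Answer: $- \frac{77}{87} \approx -0.88506$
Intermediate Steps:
$M{\left(F \right)} = \frac{2}{3} + \frac{F}{6}$ ($M{\left(F \right)} = \frac{4 + F}{6} = \frac{2}{3} + \frac{F}{6}$)
$J{\left(W,r \right)} = \frac{11}{3}$ ($J{\left(W,r \right)} = 3 - \left(0 - \left(\frac{2}{3} + \frac{1}{6} \cdot 0\right)\right) = 3 - \left(0 - \left(\frac{2}{3} + 0\right)\right) = 3 - \left(0 - \frac{2}{3}\right) = 3 - - \frac{2}{3} = 3 + \frac{2}{3} = \frac{11}{3}$)
$\frac{1}{-23 + \left(3 - 1\right) \left(-3\right)} 7 J{\left(6,0 \right)} = \frac{1}{-23 + \left(3 - 1\right) \left(-3\right)} 7 \cdot \frac{11}{3} = \frac{1}{-23 + 2 \left(-3\right)} 7 \cdot \frac{11}{3} = \frac{1}{-23 - 6} \cdot 7 \cdot \frac{11}{3} = \frac{1}{-29} \cdot 7 \cdot \frac{11}{3} = \left(- \frac{1}{29}\right) 7 \cdot \frac{11}{3} = \left(- \frac{7}{29}\right) \frac{11}{3} = - \frac{77}{87}$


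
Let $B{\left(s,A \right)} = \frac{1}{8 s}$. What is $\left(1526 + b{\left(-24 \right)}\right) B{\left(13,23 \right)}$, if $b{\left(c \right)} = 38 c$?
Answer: $\frac{307}{52} \approx 5.9038$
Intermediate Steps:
$B{\left(s,A \right)} = \frac{1}{8 s}$
$\left(1526 + b{\left(-24 \right)}\right) B{\left(13,23 \right)} = \left(1526 + 38 \left(-24\right)\right) \frac{1}{8 \cdot 13} = \left(1526 - 912\right) \frac{1}{8} \cdot \frac{1}{13} = 614 \cdot \frac{1}{104} = \frac{307}{52}$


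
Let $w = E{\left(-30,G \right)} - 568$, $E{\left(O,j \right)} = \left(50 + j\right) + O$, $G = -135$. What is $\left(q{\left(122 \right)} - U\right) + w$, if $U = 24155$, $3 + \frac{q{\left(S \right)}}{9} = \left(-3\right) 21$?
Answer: $-25432$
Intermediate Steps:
$q{\left(S \right)} = -594$ ($q{\left(S \right)} = -27 + 9 \left(\left(-3\right) 21\right) = -27 + 9 \left(-63\right) = -27 - 567 = -594$)
$E{\left(O,j \right)} = 50 + O + j$
$w = -683$ ($w = \left(50 - 30 - 135\right) - 568 = -115 - 568 = -683$)
$\left(q{\left(122 \right)} - U\right) + w = \left(-594 - 24155\right) - 683 = -24749 - 683 = -25432$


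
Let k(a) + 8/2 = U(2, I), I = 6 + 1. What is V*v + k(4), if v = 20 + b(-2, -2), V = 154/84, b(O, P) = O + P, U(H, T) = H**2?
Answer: 88/3 ≈ 29.333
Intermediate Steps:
I = 7
k(a) = 0 (k(a) = -4 + 2**2 = -4 + 4 = 0)
V = 11/6 (V = 154*(1/84) = 11/6 ≈ 1.8333)
v = 16 (v = 20 + (-2 - 2) = 20 - 4 = 16)
V*v + k(4) = (11/6)*16 + 0 = 88/3 + 0 = 88/3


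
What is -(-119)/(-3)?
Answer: -119/3 ≈ -39.667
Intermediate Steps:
-(-119)/(-3) = -(-119)*(-1)/3 = -119*⅓ = -119/3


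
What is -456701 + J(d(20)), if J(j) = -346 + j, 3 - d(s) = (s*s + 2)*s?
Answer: -465084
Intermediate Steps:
d(s) = 3 - s*(2 + s²) (d(s) = 3 - (s*s + 2)*s = 3 - (s² + 2)*s = 3 - (2 + s²)*s = 3 - s*(2 + s²))
-456701 + J(d(20)) = -456701 + (-346 + (3 - 1*20³ - 2*20)) = -456701 + (-346 + (3 - 1*8000 - 40)) = -456701 + (-346 + (3 - 8000 - 40)) = -456701 + (-346 - 8037) = -456701 - 8383 = -465084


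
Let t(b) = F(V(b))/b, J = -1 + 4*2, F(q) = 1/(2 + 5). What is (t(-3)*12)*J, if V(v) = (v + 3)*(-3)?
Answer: -4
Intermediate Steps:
V(v) = -9 - 3*v (V(v) = (3 + v)*(-3) = -9 - 3*v)
F(q) = ⅐ (F(q) = 1/7 = ⅐)
J = 7 (J = -1 + 8 = 7)
t(b) = 1/(7*b)
(t(-3)*12)*J = (((⅐)/(-3))*12)*7 = (((⅐)*(-⅓))*12)*7 = -1/21*12*7 = -4/7*7 = -4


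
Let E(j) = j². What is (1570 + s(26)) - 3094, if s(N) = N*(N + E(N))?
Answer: 16728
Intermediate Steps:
s(N) = N*(N + N²)
(1570 + s(26)) - 3094 = (1570 + 26²*(1 + 26)) - 3094 = (1570 + 676*27) - 3094 = (1570 + 18252) - 3094 = 19822 - 3094 = 16728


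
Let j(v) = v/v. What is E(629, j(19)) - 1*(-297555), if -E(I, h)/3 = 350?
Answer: 296505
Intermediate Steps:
j(v) = 1
E(I, h) = -1050 (E(I, h) = -3*350 = -1050)
E(629, j(19)) - 1*(-297555) = -1050 - 1*(-297555) = -1050 + 297555 = 296505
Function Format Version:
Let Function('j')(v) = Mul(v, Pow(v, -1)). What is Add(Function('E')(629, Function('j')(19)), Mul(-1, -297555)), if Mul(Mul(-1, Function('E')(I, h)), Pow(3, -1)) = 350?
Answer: 296505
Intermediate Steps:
Function('j')(v) = 1
Function('E')(I, h) = -1050 (Function('E')(I, h) = Mul(-3, 350) = -1050)
Add(Function('E')(629, Function('j')(19)), Mul(-1, -297555)) = Add(-1050, Mul(-1, -297555)) = Add(-1050, 297555) = 296505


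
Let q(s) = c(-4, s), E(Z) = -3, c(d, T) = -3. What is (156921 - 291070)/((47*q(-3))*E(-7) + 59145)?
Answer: -134149/59568 ≈ -2.2520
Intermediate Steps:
q(s) = -3
(156921 - 291070)/((47*q(-3))*E(-7) + 59145) = (156921 - 291070)/((47*(-3))*(-3) + 59145) = -134149/(-141*(-3) + 59145) = -134149/(423 + 59145) = -134149/59568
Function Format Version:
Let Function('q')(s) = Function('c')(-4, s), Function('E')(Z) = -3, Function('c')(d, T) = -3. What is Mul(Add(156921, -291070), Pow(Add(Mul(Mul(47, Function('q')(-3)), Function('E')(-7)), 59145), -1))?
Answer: Rational(-134149, 59568) ≈ -2.2520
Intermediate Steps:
Function('q')(s) = -3
Mul(Add(156921, -291070), Pow(Add(Mul(Mul(47, Function('q')(-3)), Function('E')(-7)), 59145), -1)) = Mul(Add(156921, -291070), Pow(Add(Mul(Mul(47, -3), -3), 59145), -1)) = Mul(-134149, Pow(Add(Mul(-141, -3), 59145), -1)) = Mul(-134149, Pow(Add(423, 59145), -1)) = Mul(-134149, Pow(59568, -1)) = Mul(-134149, Rational(1, 59568)) = Rational(-134149, 59568)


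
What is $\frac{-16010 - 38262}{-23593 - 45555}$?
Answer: $\frac{13568}{17287} \approx 0.78487$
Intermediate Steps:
$\frac{-16010 - 38262}{-23593 - 45555} = - \frac{54272}{-69148} = \left(-54272\right) \left(- \frac{1}{69148}\right) = \frac{13568}{17287}$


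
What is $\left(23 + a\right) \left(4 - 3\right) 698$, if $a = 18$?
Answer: $28618$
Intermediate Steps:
$\left(23 + a\right) \left(4 - 3\right) 698 = \left(23 + 18\right) \left(4 - 3\right) 698 = 41 \cdot 1 \cdot 698 = 41 \cdot 698 = 28618$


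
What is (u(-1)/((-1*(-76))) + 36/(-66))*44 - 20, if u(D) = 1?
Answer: -825/19 ≈ -43.421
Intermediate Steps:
(u(-1)/((-1*(-76))) + 36/(-66))*44 - 20 = (1/(-1*(-76)) + 36/(-66))*44 - 20 = (1/76 + 36*(-1/66))*44 - 20 = (1*(1/76) - 6/11)*44 - 20 = (1/76 - 6/11)*44 - 20 = -445/836*44 - 20 = -445/19 - 20 = -825/19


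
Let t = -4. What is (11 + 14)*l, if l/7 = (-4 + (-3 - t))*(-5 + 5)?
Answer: 0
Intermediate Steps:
l = 0 (l = 7*((-4 + (-3 - 1*(-4)))*(-5 + 5)) = 7*((-4 + (-3 + 4))*0) = 7*((-4 + 1)*0) = 7*(-3*0) = 7*0 = 0)
(11 + 14)*l = (11 + 14)*0 = 25*0 = 0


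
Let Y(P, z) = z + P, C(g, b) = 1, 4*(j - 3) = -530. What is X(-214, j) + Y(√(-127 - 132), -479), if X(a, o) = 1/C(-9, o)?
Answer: -478 + I*√259 ≈ -478.0 + 16.093*I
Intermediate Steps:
j = -259/2 (j = 3 + (¼)*(-530) = 3 - 265/2 = -259/2 ≈ -129.50)
Y(P, z) = P + z
X(a, o) = 1 (X(a, o) = 1/1 = 1)
X(-214, j) + Y(√(-127 - 132), -479) = 1 + (√(-127 - 132) - 479) = 1 + (√(-259) - 479) = 1 + (I*√259 - 479) = 1 + (-479 + I*√259) = -478 + I*√259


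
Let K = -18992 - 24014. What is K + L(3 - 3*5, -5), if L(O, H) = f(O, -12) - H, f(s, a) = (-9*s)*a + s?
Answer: -44309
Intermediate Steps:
K = -43006
f(s, a) = s - 9*a*s (f(s, a) = -9*a*s + s = s - 9*a*s)
L(O, H) = -H + 109*O (L(O, H) = O*(1 - 9*(-12)) - H = O*(1 + 108) - H = O*109 - H = 109*O - H = -H + 109*O)
K + L(3 - 3*5, -5) = -43006 + (-1*(-5) + 109*(3 - 3*5)) = -43006 + (5 + 109*(3 - 15)) = -43006 + (5 + 109*(-12)) = -43006 + (5 - 1308) = -43006 - 1303 = -44309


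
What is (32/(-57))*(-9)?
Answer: 96/19 ≈ 5.0526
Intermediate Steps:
(32/(-57))*(-9) = (32*(-1/57))*(-9) = -32/57*(-9) = 96/19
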